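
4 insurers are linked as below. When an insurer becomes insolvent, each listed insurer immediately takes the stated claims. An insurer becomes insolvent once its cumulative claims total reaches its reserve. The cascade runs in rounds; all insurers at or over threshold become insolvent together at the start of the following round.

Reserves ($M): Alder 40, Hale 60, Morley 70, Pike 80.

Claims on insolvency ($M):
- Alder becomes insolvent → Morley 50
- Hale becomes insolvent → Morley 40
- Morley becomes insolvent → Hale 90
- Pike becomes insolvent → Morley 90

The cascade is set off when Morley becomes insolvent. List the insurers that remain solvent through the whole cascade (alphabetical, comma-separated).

Round 1 — Morley becomes insolvent (initial).
  Hale: +90 → 90 ≥ 60
Round 2 — Hale becomes insolvent.
No further insolvencies.

Alder, Pike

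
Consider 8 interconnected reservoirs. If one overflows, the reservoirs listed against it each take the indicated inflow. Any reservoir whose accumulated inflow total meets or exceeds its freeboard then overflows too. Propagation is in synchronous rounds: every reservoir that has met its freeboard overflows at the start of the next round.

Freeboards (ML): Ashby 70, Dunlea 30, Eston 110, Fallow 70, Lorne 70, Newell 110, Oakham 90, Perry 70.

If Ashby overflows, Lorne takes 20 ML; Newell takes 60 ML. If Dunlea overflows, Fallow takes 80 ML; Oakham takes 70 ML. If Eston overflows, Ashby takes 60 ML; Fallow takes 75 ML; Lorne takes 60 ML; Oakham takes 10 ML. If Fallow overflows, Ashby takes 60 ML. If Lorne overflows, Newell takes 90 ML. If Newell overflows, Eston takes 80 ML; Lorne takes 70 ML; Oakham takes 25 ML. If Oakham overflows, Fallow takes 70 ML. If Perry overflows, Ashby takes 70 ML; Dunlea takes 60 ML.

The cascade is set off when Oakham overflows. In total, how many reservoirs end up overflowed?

Round 1 — Oakham overflows (initial).
  Fallow: +70 → 70 ≥ 70
Round 2 — Fallow overflows.
  Ashby: +60 → 60 < 70
No further overflows.

2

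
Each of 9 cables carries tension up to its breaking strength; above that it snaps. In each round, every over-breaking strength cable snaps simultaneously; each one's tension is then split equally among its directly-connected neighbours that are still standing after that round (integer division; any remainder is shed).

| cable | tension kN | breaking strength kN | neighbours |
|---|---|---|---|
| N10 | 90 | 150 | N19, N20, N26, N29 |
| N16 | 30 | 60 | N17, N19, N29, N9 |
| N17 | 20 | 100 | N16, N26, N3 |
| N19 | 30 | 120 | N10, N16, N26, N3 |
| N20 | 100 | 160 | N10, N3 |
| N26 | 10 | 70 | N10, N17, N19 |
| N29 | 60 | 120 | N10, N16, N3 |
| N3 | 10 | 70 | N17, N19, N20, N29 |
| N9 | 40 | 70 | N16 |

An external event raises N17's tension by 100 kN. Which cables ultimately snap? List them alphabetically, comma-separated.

N16, N17

Round 1 — N17 at 120 > 100. N17 snaps.
  N17 sheds 120 kN to N16, N26, N3: 40 each.
    N16: 30+40 = 70 > 60
    N26: 10+40 = 50 ≤ 70
    N3: 10+40 = 50 ≤ 70
Round 2 — N16 snaps.
  N16 sheds 70 kN to N19, N29, N9: 23 each (1 lost).
    N19: 30+23 = 53 ≤ 120
    N29: 60+23 = 83 ≤ 120
    N9: 40+23 = 63 ≤ 70
No further breaks.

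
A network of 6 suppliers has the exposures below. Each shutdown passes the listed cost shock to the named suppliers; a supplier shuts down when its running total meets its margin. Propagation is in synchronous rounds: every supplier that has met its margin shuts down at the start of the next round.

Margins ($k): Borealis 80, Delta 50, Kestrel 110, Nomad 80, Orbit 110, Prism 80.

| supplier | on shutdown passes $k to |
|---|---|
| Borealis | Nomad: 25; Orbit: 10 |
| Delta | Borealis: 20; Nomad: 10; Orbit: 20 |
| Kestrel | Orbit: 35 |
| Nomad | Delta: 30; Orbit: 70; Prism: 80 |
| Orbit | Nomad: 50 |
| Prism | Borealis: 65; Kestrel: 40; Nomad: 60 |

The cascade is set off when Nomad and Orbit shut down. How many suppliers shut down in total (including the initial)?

Round 1 — Nomad, Orbit shut down (initial).
  Delta: +30 → 30 < 50
  Prism: +80 → 80 ≥ 80
Round 2 — Prism shuts down.
  Borealis: +65 → 65 < 80
  Kestrel: +40 → 40 < 110
No further shutdowns.

3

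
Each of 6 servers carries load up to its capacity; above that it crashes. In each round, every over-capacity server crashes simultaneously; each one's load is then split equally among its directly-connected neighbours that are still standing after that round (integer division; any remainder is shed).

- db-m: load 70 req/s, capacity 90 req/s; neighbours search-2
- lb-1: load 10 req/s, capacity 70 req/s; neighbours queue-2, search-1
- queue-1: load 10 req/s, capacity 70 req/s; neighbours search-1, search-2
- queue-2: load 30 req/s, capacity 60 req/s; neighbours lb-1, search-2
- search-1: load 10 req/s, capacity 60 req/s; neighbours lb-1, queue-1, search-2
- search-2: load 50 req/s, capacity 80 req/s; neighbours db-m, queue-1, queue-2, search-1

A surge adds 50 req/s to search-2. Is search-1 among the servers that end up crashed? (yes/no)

Round 1 — search-2 at 100 > 80. search-2 crashes.
  search-2 sheds 100 req/s to db-m, queue-1, queue-2, search-1: 25 each.
    db-m: 70+25 = 95 > 90
    queue-1: 10+25 = 35 ≤ 70
    queue-2: 30+25 = 55 ≤ 60
    search-1: 10+25 = 35 ≤ 60
Round 2 — db-m crashes.
  db-m sheds 95 req/s: no online neighbours, lost.
No further crashes.

no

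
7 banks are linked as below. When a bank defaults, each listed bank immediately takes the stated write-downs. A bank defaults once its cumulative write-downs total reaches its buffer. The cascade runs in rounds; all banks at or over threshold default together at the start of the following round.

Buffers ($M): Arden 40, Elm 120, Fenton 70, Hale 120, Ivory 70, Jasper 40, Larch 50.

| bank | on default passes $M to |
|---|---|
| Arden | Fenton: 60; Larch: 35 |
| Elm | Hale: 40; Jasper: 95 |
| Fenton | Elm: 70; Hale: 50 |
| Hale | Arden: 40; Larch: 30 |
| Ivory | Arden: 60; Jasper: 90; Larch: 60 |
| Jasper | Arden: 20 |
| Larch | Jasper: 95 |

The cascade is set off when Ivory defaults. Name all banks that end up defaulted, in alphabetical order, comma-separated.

Round 1 — Ivory defaults (initial).
  Arden: +60 → 60 ≥ 40
  Jasper: +90 → 90 ≥ 40
  Larch: +60 → 60 ≥ 50
Round 2 — Arden, Jasper, Larch default.
  Fenton: +60 → 60 < 70
No further defaults.

Arden, Ivory, Jasper, Larch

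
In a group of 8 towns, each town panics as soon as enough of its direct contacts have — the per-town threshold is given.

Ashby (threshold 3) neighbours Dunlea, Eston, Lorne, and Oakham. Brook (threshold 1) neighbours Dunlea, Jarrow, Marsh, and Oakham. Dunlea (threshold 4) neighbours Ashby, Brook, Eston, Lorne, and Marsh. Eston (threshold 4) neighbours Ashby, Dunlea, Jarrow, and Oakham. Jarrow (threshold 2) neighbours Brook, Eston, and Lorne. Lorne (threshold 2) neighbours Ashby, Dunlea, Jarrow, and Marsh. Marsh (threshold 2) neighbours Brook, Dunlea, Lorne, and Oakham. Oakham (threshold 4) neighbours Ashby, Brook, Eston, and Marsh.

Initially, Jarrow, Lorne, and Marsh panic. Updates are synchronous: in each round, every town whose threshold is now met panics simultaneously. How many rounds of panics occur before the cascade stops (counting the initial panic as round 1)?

Round 1 — Jarrow, Lorne, Marsh panic (initial).
Round 2 — checking thresholds:
  Ashby: 1 of 4 neighbours < 3, below threshold.
  Brook: 2 of 4 neighbours ≥ 1, panics.
  Dunlea: 2 of 5 neighbours < 4, below threshold.
  Eston: 1 of 4 neighbours < 4, below threshold.
  Oakham: 1 of 4 neighbours < 4, below threshold.
Round 3 — no new panics; cascade stops.

2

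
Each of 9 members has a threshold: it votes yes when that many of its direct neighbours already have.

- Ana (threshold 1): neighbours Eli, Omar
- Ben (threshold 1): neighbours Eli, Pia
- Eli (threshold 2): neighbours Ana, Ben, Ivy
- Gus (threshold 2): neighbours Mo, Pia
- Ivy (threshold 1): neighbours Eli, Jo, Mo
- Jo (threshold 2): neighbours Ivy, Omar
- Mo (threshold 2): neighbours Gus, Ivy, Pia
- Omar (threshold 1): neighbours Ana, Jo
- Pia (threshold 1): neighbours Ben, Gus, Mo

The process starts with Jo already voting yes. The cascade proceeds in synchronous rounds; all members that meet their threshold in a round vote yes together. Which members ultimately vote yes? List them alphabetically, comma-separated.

Round 1 — Jo votes yes (initial).
Round 2 — checking thresholds:
  Ivy: 1 of 3 neighbours ≥ 1, votes yes.
  Omar: 1 of 2 neighbours ≥ 1, votes yes.
Round 3 — checking thresholds:
  Ana: 1 of 2 neighbours ≥ 1, votes yes.
  Eli: 1 of 3 neighbours < 2, below threshold.
  Mo: 1 of 3 neighbours < 2, below threshold.
Round 4 — checking thresholds:
  Eli: 2 of 3 neighbours ≥ 2, votes yes.
  Mo: 1 of 3 neighbours < 2, below threshold.
Round 5 — checking thresholds:
  Ben: 1 of 2 neighbours ≥ 1, votes yes.
  Mo: 1 of 3 neighbours < 2, below threshold.
Round 6 — checking thresholds:
  Mo: 1 of 3 neighbours < 2, below threshold.
  Pia: 1 of 3 neighbours ≥ 1, votes yes.
Round 7 — checking thresholds:
  Gus: 1 of 2 neighbours < 2, below threshold.
  Mo: 2 of 3 neighbours ≥ 2, votes yes.
Round 8 — checking thresholds:
  Gus: 2 of 2 neighbours ≥ 2, votes yes.
Round 9 — no new yes votes; cascade stops.

Ana, Ben, Eli, Gus, Ivy, Jo, Mo, Omar, Pia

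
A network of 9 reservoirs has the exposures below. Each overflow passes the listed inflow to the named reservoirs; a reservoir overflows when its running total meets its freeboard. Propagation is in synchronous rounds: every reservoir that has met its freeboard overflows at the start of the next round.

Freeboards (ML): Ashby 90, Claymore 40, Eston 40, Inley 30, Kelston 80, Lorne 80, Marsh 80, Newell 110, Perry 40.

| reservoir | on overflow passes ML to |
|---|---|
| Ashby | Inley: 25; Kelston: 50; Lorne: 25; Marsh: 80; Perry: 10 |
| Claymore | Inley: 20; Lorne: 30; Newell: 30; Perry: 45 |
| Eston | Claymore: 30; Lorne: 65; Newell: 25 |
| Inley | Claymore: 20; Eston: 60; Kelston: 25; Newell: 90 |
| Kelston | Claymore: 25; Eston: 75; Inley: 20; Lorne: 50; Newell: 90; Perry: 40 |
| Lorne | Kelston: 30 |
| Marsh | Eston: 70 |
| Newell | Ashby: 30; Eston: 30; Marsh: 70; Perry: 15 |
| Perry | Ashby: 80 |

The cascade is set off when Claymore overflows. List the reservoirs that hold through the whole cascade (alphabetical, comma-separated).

Ashby, Eston, Inley, Kelston, Lorne, Marsh, Newell

Round 1 — Claymore overflows (initial).
  Inley: +20 → 20 < 30
  Lorne: +30 → 30 < 80
  Newell: +30 → 30 < 110
  Perry: +45 → 45 ≥ 40
Round 2 — Perry overflows.
  Ashby: +80 → 80 < 90
No further overflows.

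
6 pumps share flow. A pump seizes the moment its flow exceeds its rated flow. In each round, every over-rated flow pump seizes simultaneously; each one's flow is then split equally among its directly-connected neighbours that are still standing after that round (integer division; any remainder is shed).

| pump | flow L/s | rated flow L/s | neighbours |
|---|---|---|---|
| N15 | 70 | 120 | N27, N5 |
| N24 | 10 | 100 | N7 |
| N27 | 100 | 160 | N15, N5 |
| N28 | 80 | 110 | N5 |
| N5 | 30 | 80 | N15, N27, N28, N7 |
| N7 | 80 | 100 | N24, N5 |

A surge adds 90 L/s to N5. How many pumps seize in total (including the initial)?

Round 1 — N5 at 120 > 80. N5 seizes.
  N5 sheds 120 L/s to N15, N27, N28, N7: 30 each.
    N15: 70+30 = 100 ≤ 120
    N27: 100+30 = 130 ≤ 160
    N28: 80+30 = 110 ≤ 110
    N7: 80+30 = 110 > 100
Round 2 — N7 seizes.
  N7 sheds 110 L/s to N24: 110 each.
    N24: 10+110 = 120 > 100
Round 3 — N24 seizes.
  N24 sheds 120 L/s: no online neighbours, lost.
No further seizures.

3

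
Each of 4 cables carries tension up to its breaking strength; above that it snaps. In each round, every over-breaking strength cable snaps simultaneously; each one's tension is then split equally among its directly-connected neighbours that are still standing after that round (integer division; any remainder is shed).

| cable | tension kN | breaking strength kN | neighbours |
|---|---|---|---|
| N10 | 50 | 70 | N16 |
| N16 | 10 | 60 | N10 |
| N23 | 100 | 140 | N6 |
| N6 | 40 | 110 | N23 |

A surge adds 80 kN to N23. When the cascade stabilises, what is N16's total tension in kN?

Round 1 — N23 at 180 > 140. N23 snaps.
  N23 sheds 180 kN to N6: 180 each.
    N6: 40+180 = 220 > 110
Round 2 — N6 snaps.
  N6 sheds 220 kN: no online neighbours, lost.
No further breaks.

10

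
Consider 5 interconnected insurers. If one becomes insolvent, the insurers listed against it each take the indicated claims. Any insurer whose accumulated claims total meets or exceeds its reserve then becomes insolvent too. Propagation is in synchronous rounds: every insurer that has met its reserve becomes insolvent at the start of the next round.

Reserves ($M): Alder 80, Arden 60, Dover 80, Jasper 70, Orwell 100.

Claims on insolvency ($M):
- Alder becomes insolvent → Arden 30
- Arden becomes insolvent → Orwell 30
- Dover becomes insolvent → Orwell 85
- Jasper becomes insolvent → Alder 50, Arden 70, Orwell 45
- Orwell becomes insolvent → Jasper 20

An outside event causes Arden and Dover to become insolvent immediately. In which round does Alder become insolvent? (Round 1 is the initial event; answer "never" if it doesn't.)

never

Round 1 — Arden, Dover become insolvent (initial).
  Orwell: +30+85 → 115 ≥ 100
Round 2 — Orwell becomes insolvent.
  Jasper: +20 → 20 < 70
No further insolvencies.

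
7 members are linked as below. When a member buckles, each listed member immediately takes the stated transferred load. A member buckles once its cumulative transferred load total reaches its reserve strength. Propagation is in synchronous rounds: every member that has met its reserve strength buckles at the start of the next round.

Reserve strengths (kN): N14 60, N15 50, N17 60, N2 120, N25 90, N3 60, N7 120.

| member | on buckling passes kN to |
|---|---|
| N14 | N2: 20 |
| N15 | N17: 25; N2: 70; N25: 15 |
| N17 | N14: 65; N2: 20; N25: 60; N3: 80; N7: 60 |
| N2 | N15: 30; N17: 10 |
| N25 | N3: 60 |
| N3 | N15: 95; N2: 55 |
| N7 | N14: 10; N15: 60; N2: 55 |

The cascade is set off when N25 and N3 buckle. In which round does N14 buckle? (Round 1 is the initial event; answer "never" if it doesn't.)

Round 1 — N25, N3 buckle (initial).
  N15: +95 → 95 ≥ 50
  N2: +55 → 55 < 120
Round 2 — N15 buckles.
  N17: +25 → 25 < 60
  N2: +70 → 125 ≥ 120
Round 3 — N2 buckles.
  N17: +10 → 35 < 60
No further bucklings.

never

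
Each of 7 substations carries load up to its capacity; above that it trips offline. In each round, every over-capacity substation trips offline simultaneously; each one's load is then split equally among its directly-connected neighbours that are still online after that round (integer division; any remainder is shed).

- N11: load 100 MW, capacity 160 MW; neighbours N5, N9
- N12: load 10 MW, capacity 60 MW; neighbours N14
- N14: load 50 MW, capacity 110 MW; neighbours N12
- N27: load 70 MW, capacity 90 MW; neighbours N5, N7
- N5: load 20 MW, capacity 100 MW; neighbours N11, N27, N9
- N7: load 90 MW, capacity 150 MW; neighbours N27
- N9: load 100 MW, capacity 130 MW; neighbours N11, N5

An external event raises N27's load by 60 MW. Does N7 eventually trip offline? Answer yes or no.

Round 1 — N27 at 130 > 90. N27 trips offline.
  N27 sheds 130 MW to N5, N7: 65 each.
    N5: 20+65 = 85 ≤ 100
    N7: 90+65 = 155 > 150
Round 2 — N7 trips offline.
  N7 sheds 155 MW: no online neighbours, lost.
No further trips.

yes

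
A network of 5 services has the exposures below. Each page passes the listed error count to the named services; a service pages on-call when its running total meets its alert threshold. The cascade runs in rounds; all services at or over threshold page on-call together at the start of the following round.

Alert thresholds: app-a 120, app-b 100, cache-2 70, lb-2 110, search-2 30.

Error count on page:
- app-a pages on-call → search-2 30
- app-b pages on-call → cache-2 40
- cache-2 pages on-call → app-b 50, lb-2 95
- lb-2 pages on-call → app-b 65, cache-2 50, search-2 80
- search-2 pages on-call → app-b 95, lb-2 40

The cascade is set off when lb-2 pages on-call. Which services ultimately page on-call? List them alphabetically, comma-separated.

Round 1 — lb-2 pages on-call (initial).
  app-b: +65 → 65 < 100
  cache-2: +50 → 50 < 70
  search-2: +80 → 80 ≥ 30
Round 2 — search-2 pages on-call.
  app-b: +95 → 160 ≥ 100
Round 3 — app-b pages on-call.
  cache-2: +40 → 90 ≥ 70
Round 4 — cache-2 pages on-call.
No further pages.

app-b, cache-2, lb-2, search-2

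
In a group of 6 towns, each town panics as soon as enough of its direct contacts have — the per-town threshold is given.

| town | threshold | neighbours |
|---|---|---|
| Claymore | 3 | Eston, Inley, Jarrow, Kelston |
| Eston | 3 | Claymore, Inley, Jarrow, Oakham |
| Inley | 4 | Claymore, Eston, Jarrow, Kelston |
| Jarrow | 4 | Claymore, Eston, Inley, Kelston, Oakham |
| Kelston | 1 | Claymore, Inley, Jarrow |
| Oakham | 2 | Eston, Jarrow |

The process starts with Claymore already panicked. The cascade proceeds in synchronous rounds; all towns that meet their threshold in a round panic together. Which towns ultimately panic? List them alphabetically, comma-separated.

Round 1 — Claymore panics (initial).
Round 2 — checking thresholds:
  Eston: 1 of 4 neighbours < 3, below threshold.
  Inley: 1 of 4 neighbours < 4, below threshold.
  Jarrow: 1 of 5 neighbours < 4, below threshold.
  Kelston: 1 of 3 neighbours ≥ 1, panics.
Round 3 — no new panics; cascade stops.

Claymore, Kelston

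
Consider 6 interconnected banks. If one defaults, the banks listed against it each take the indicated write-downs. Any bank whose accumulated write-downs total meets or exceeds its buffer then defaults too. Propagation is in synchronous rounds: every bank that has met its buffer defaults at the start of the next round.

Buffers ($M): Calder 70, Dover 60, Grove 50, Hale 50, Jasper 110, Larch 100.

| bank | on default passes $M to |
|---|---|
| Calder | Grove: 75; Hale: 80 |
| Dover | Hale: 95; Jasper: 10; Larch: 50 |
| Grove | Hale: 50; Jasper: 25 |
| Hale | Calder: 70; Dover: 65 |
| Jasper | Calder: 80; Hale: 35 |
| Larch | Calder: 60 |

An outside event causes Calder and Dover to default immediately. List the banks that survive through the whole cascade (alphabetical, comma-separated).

Jasper, Larch

Round 1 — Calder, Dover default (initial).
  Grove: +75 → 75 ≥ 50
  Hale: +80+95 → 175 ≥ 50
  Jasper: +10 → 10 < 110
  Larch: +50 → 50 < 100
Round 2 — Grove, Hale default.
  Jasper: +25 → 35 < 110
No further defaults.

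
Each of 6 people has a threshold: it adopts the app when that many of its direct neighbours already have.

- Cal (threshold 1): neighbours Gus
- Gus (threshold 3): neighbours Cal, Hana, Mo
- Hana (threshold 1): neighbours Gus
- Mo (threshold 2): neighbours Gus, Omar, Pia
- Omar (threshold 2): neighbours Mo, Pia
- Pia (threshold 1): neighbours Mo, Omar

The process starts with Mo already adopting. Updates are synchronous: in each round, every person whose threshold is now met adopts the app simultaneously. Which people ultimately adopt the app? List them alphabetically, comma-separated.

Mo, Omar, Pia

Round 1 — Mo adopts the app (initial).
Round 2 — checking thresholds:
  Gus: 1 of 3 neighbours < 3, not yet.
  Omar: 1 of 2 neighbours < 2, not yet.
  Pia: 1 of 2 neighbours ≥ 1, adopts the app.
Round 3 — checking thresholds:
  Gus: 1 of 3 neighbours < 3, not yet.
  Omar: 2 of 2 neighbours ≥ 2, adopts the app.
Round 4 — no new adoptions; cascade stops.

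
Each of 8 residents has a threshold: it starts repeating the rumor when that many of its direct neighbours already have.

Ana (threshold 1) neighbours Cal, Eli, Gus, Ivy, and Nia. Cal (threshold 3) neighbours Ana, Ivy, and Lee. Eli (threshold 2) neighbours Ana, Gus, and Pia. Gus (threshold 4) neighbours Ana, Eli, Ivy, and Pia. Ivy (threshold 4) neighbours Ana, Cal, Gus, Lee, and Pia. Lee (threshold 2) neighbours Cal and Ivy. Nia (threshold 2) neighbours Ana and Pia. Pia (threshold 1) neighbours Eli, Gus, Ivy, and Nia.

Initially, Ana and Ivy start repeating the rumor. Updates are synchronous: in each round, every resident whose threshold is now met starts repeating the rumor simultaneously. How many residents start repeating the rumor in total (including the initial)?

6

Round 1 — Ana, Ivy start repeating the rumor (initial).
Round 2 — checking thresholds:
  Cal: 2 of 3 neighbours < 3, holds.
  Eli: 1 of 3 neighbours < 2, holds.
  Gus: 2 of 4 neighbours < 4, holds.
  Lee: 1 of 2 neighbours < 2, holds.
  Nia: 1 of 2 neighbours < 2, holds.
  Pia: 1 of 4 neighbours ≥ 1, starts repeating the rumor.
Round 3 — checking thresholds:
  Cal: 2 of 3 neighbours < 3, holds.
  Eli: 2 of 3 neighbours ≥ 2, starts repeating the rumor.
  Gus: 3 of 4 neighbours < 4, holds.
  Lee: 1 of 2 neighbours < 2, holds.
  Nia: 2 of 2 neighbours ≥ 2, starts repeating the rumor.
Round 4 — checking thresholds:
  Cal: 2 of 3 neighbours < 3, holds.
  Gus: 4 of 4 neighbours ≥ 4, starts repeating the rumor.
  Lee: 1 of 2 neighbours < 2, holds.
Round 5 — no new spreads; cascade stops.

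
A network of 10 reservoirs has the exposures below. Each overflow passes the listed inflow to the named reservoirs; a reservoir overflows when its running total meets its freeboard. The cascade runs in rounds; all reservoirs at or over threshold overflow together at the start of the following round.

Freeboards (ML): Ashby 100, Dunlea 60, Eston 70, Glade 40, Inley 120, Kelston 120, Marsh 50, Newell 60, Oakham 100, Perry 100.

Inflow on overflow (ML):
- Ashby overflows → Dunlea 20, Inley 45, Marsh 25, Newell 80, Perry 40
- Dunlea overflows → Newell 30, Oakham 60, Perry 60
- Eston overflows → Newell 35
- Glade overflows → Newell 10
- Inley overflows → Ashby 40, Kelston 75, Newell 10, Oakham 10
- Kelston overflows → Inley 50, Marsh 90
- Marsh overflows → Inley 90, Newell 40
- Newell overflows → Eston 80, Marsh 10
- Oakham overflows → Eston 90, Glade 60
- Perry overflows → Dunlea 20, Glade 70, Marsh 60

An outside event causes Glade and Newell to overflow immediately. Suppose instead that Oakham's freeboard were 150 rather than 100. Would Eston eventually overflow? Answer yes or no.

With Oakham's freeboard at 150:
Round 1 — Glade, Newell overflow (initial).
  Eston: +80 → 80 ≥ 70
  Marsh: +10 → 10 < 50
Round 2 — Eston overflows.
No further overflows.

yes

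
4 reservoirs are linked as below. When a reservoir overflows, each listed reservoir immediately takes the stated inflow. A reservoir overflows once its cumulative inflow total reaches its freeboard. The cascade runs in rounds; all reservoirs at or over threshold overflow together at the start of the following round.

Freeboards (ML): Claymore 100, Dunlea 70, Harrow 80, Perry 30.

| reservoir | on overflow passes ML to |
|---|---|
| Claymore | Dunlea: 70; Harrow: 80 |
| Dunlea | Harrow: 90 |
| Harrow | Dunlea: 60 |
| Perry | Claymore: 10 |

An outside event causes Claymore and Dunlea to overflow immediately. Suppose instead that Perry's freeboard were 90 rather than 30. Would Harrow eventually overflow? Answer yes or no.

With Perry's freeboard at 90:
Round 1 — Claymore, Dunlea overflow (initial).
  Harrow: +80+90 → 170 ≥ 80
Round 2 — Harrow overflows.
No further overflows.

yes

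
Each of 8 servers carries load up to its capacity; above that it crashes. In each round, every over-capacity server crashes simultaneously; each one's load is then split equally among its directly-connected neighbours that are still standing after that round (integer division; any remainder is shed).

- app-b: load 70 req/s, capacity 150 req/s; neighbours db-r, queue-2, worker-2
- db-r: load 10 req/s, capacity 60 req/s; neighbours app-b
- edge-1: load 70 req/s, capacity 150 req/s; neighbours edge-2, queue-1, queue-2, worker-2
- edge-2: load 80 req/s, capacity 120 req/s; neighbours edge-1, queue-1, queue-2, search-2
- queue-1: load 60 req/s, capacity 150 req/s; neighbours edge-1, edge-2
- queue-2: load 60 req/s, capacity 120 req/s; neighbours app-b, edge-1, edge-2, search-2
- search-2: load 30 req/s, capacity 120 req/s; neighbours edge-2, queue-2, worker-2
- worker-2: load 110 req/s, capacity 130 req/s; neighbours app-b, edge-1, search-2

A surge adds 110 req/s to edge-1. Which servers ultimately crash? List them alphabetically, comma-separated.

app-b, db-r, edge-1, edge-2, queue-2, search-2, worker-2

Round 1 — edge-1 at 180 > 150. edge-1 crashes.
  edge-1 sheds 180 req/s to edge-2, queue-1, queue-2, worker-2: 45 each.
    edge-2: 80+45 = 125 > 120
    queue-1: 60+45 = 105 ≤ 150
    queue-2: 60+45 = 105 ≤ 120
    worker-2: 110+45 = 155 > 130
Round 2 — edge-2, worker-2 crash.
  edge-2 sheds 125 req/s to queue-1, queue-2, search-2: 41 each (2 lost).
    queue-1: 105+41 = 146 ≤ 150
    queue-2: 105+41 = 146 > 120
    search-2: 30+41 = 71 ≤ 120
  worker-2 sheds 155 req/s to app-b, search-2: 77 each (1 lost).
    app-b: 70+77 = 147 ≤ 150
    search-2: 71+77 = 148 > 120
Round 3 — queue-2, search-2 crash.
  queue-2 sheds 146 req/s to app-b: 146 each.
    app-b: 147+146 = 293 > 150
  search-2 sheds 148 req/s: no online neighbours, lost.
Round 4 — app-b crashes.
  app-b sheds 293 req/s to db-r: 293 each.
    db-r: 10+293 = 303 > 60
Round 5 — db-r crashes.
  db-r sheds 303 req/s: no online neighbours, lost.
No further crashes.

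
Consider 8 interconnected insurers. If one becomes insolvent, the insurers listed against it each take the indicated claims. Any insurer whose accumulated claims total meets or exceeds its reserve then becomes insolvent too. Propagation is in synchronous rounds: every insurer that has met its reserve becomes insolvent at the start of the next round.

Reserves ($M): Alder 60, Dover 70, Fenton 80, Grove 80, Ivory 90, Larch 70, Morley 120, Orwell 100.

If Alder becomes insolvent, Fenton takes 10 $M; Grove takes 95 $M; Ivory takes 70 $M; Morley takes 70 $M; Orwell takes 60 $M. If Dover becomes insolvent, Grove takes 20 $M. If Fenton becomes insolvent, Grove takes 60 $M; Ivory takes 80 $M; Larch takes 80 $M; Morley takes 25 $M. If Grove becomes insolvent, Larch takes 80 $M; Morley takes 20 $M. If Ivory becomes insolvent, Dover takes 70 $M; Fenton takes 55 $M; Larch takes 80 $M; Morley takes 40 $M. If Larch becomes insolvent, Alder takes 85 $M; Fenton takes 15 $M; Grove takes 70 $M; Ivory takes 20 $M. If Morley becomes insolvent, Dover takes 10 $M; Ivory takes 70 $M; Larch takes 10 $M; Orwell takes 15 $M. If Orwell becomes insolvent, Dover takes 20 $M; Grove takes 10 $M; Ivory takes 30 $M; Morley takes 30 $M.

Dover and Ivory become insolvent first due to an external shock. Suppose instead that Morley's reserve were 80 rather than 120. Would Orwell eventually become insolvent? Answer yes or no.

no

With Morley's reserve at 80:
Round 1 — Dover, Ivory become insolvent (initial).
  Fenton: +55 → 55 < 80
  Grove: +20 → 20 < 80
  Larch: +80 → 80 ≥ 70
  Morley: +40 → 40 < 80
Round 2 — Larch becomes insolvent.
  Alder: +85 → 85 ≥ 60
  Fenton: +15 → 70 < 80
  Grove: +70 → 90 ≥ 80
Round 3 — Alder, Grove become insolvent.
  Fenton: +10 → 80 ≥ 80
  Morley: +70+20 → 130 ≥ 80
  Orwell: +60 → 60 < 100
Round 4 — Fenton, Morley become insolvent.
  Orwell: +15 → 75 < 100
No further insolvencies.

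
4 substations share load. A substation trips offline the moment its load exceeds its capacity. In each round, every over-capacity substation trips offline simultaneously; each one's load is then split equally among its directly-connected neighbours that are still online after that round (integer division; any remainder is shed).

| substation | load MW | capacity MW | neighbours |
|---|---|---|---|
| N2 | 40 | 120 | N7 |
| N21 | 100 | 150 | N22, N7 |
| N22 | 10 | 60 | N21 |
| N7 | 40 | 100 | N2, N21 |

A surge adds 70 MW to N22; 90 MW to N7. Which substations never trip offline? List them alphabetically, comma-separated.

N2

Round 1 — N22 at 80 > 60; N7 at 130 > 100. N22, N7 trip offline.
  N22 sheds 80 MW to N21: 80 each.
    N21: 100+80 = 180 > 150
  N7 sheds 130 MW to N2, N21: 65 each.
    N2: 40+65 = 105 ≤ 120
    N21: 180+65 = 245 > 150
Round 2 — N21 trips offline.
  N21 sheds 245 MW: no online neighbours, lost.
No further trips.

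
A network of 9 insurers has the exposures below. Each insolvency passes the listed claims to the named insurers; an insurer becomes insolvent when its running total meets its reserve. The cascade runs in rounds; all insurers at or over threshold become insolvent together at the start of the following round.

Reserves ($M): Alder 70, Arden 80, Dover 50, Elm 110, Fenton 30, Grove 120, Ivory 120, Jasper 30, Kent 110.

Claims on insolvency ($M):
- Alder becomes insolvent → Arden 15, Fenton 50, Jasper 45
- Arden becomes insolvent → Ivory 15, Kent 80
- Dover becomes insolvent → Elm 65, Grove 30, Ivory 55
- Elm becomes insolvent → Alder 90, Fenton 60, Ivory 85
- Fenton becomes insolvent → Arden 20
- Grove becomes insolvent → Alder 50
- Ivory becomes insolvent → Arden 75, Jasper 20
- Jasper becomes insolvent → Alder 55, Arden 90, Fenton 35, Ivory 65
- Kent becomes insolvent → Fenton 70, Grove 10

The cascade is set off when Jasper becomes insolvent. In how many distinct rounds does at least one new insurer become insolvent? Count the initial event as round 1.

2

Round 1 — Jasper becomes insolvent (initial).
  Alder: +55 → 55 < 70
  Arden: +90 → 90 ≥ 80
  Fenton: +35 → 35 ≥ 30
  Ivory: +65 → 65 < 120
Round 2 — Arden, Fenton become insolvent.
  Ivory: +15 → 80 < 120
  Kent: +80 → 80 < 110
No further insolvencies.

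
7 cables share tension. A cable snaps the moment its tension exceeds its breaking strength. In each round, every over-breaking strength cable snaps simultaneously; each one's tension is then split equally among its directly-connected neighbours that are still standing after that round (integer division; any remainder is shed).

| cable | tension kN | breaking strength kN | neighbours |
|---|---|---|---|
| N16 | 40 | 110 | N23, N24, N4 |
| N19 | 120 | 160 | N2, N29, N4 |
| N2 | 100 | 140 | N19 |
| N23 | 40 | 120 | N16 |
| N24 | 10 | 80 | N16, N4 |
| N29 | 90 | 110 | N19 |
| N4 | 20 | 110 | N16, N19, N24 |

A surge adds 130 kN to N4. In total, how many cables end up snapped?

4

Round 1 — N4 at 150 > 110. N4 snaps.
  N4 sheds 150 kN to N16, N19, N24: 50 each.
    N16: 40+50 = 90 ≤ 110
    N19: 120+50 = 170 > 160
    N24: 10+50 = 60 ≤ 80
Round 2 — N19 snaps.
  N19 sheds 170 kN to N2, N29: 85 each.
    N2: 100+85 = 185 > 140
    N29: 90+85 = 175 > 110
Round 3 — N2, N29 snap.
  N2 sheds 185 kN: no online neighbours, lost.
  N29 sheds 175 kN: no online neighbours, lost.
No further breaks.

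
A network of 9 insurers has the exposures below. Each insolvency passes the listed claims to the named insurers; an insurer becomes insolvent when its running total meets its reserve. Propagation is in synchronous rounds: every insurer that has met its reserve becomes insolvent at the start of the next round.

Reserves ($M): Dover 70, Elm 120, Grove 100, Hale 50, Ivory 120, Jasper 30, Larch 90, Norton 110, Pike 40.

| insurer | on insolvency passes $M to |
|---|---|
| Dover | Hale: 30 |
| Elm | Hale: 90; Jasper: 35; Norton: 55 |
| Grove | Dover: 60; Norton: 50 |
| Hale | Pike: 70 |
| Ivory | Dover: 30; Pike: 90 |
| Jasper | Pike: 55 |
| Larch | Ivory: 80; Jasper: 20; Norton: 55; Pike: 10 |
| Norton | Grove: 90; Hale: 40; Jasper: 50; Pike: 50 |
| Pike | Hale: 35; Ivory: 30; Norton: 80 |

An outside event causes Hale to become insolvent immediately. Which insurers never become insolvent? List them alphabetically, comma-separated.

Round 1 — Hale becomes insolvent (initial).
  Pike: +70 → 70 ≥ 40
Round 2 — Pike becomes insolvent.
  Ivory: +30 → 30 < 120
  Norton: +80 → 80 < 110
No further insolvencies.

Dover, Elm, Grove, Ivory, Jasper, Larch, Norton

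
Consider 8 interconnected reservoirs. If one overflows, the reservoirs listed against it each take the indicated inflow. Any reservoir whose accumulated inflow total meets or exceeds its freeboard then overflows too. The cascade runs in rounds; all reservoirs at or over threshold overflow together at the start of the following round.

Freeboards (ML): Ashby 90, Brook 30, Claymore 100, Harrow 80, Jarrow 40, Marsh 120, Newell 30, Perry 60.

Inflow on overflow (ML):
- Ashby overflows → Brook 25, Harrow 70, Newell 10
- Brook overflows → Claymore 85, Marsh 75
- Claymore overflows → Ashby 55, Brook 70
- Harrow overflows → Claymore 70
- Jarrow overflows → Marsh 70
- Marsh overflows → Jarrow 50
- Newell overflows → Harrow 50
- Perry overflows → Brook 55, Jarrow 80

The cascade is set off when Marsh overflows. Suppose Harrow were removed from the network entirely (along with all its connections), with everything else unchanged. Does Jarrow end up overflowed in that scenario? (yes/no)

yes

With Harrow removed:
Round 1 — Marsh overflows (initial).
  Jarrow: +50 → 50 ≥ 40
Round 2 — Jarrow overflows.
No further overflows.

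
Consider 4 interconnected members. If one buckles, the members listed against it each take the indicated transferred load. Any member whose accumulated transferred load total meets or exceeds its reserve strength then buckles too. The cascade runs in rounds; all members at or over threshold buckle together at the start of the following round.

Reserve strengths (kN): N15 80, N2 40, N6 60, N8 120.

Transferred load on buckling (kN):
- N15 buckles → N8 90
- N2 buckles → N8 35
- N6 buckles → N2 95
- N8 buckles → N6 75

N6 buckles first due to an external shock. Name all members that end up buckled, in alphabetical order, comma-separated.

Round 1 — N6 buckles (initial).
  N2: +95 → 95 ≥ 40
Round 2 — N2 buckles.
  N8: +35 → 35 < 120
No further bucklings.

N2, N6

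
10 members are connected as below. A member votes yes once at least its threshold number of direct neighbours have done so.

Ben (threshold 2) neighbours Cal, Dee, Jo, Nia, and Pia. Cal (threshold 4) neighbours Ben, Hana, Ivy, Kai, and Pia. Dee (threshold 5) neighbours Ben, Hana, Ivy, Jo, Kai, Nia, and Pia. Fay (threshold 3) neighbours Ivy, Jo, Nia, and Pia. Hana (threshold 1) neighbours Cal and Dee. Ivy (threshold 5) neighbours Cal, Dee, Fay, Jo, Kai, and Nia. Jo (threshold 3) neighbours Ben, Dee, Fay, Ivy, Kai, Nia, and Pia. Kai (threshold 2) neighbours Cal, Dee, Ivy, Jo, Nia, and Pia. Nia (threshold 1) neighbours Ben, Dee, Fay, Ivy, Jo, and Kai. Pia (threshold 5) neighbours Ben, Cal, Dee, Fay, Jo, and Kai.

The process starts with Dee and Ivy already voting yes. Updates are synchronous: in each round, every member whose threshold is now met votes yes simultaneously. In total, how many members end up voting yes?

Round 1 — Dee, Ivy vote yes (initial).
Round 2 — checking thresholds:
  Ben: 1 of 5 neighbours < 2, holds.
  Cal: 1 of 5 neighbours < 4, holds.
  Fay: 1 of 4 neighbours < 3, holds.
  Hana: 1 of 2 neighbours ≥ 1, votes yes.
  Jo: 2 of 7 neighbours < 3, holds.
  Kai: 2 of 6 neighbours ≥ 2, votes yes.
  Nia: 2 of 6 neighbours ≥ 1, votes yes.
  Pia: 1 of 6 neighbours < 5, holds.
Round 3 — checking thresholds:
  Ben: 2 of 5 neighbours ≥ 2, votes yes.
  Cal: 3 of 5 neighbours < 4, holds.
  Fay: 2 of 4 neighbours < 3, holds.
  Jo: 4 of 7 neighbours ≥ 3, votes yes.
  Pia: 2 of 6 neighbours < 5, holds.
Round 4 — checking thresholds:
  Cal: 4 of 5 neighbours ≥ 4, votes yes.
  Fay: 3 of 4 neighbours ≥ 3, votes yes.
  Pia: 4 of 6 neighbours < 5, holds.
Round 5 — checking thresholds:
  Pia: 6 of 6 neighbours ≥ 5, votes yes.
Round 6 — no new yes votes; cascade stops.

10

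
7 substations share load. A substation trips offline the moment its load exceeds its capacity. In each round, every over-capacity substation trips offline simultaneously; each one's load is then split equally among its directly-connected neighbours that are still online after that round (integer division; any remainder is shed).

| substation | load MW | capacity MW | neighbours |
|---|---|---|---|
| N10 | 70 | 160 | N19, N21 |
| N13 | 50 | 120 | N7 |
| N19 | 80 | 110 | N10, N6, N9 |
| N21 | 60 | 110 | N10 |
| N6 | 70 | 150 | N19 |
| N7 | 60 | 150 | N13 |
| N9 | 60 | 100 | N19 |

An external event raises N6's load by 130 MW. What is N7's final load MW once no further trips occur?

Round 1 — N6 at 200 > 150. N6 trips offline.
  N6 sheds 200 MW to N19: 200 each.
    N19: 80+200 = 280 > 110
Round 2 — N19 trips offline.
  N19 sheds 280 MW to N10, N9: 140 each.
    N10: 70+140 = 210 > 160
    N9: 60+140 = 200 > 100
Round 3 — N10, N9 trip offline.
  N10 sheds 210 MW to N21: 210 each.
    N21: 60+210 = 270 > 110
  N9 sheds 200 MW: no online neighbours, lost.
Round 4 — N21 trips offline.
  N21 sheds 270 MW: no online neighbours, lost.
No further trips.

60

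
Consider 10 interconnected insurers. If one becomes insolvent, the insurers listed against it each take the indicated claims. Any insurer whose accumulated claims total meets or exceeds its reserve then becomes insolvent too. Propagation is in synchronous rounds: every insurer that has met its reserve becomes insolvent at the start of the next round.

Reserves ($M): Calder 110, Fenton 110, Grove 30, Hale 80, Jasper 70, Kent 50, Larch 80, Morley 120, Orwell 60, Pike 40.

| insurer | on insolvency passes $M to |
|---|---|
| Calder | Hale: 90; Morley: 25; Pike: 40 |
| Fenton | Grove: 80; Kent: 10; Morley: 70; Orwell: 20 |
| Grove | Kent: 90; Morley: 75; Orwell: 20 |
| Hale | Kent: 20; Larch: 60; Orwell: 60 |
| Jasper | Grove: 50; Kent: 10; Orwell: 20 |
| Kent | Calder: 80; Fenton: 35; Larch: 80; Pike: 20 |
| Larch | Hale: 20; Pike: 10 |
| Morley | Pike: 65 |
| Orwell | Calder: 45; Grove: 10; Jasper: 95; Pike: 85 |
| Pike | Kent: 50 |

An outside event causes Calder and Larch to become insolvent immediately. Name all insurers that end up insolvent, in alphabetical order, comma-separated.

Calder, Grove, Hale, Jasper, Kent, Larch, Orwell, Pike

Round 1 — Calder, Larch become insolvent (initial).
  Hale: +90+20 → 110 ≥ 80
  Morley: +25 → 25 < 120
  Pike: +40+10 → 50 ≥ 40
Round 2 — Hale, Pike become insolvent.
  Kent: +20+50 → 70 ≥ 50
  Orwell: +60 → 60 ≥ 60
Round 3 — Kent, Orwell become insolvent.
  Fenton: +35 → 35 < 110
  Grove: +10 → 10 < 30
  Jasper: +95 → 95 ≥ 70
Round 4 — Jasper becomes insolvent.
  Grove: +50 → 60 ≥ 30
Round 5 — Grove becomes insolvent.
  Morley: +75 → 100 < 120
No further insolvencies.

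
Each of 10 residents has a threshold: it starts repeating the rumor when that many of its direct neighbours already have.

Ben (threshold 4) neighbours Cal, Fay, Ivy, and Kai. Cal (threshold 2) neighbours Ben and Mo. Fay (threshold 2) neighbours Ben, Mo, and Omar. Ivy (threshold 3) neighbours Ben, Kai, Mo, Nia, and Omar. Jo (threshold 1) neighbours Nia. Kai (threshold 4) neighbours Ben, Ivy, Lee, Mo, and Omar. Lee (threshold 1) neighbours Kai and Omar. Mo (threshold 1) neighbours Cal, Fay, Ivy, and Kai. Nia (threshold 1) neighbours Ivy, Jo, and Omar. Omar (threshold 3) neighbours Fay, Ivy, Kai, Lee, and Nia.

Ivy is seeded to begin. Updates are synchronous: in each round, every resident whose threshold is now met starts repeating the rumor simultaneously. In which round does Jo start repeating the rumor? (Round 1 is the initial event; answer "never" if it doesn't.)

Round 1 — Ivy starts repeating the rumor (initial).
Round 2 — checking thresholds:
  Ben: 1 of 4 neighbours < 4, not yet.
  Kai: 1 of 5 neighbours < 4, not yet.
  Mo: 1 of 4 neighbours ≥ 1, starts repeating the rumor.
  Nia: 1 of 3 neighbours ≥ 1, starts repeating the rumor.
  Omar: 1 of 5 neighbours < 3, not yet.
Round 3 — checking thresholds:
  Ben: 1 of 4 neighbours < 4, not yet.
  Cal: 1 of 2 neighbours < 2, not yet.
  Fay: 1 of 3 neighbours < 2, not yet.
  Jo: 1 of 1 neighbours ≥ 1, starts repeating the rumor.
  Kai: 2 of 5 neighbours < 4, not yet.
  Omar: 2 of 5 neighbours < 3, not yet.
Round 4 — no new spreads; cascade stops.

3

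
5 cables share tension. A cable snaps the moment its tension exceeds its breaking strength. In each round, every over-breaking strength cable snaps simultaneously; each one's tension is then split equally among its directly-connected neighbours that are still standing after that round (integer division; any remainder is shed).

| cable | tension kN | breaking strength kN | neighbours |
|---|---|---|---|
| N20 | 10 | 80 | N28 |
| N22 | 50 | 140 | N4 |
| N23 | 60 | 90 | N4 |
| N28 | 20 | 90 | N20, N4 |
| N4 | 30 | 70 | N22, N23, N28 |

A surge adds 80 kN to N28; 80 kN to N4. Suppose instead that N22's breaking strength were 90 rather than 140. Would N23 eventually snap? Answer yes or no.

yes

With N22's breaking strength at 90:
Round 1 — N28 at 100 > 90; N4 at 110 > 70. N28, N4 snap.
  N28 sheds 100 kN to N20: 100 each.
    N20: 10+100 = 110 > 80
  N4 sheds 110 kN to N22, N23: 55 each.
    N22: 50+55 = 105 > 90
    N23: 60+55 = 115 > 90
Round 2 — N20, N22, N23 snap.
  N20 sheds 110 kN: no online neighbours, lost.
  N22 sheds 105 kN: no online neighbours, lost.
  N23 sheds 115 kN: no online neighbours, lost.
No further breaks.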